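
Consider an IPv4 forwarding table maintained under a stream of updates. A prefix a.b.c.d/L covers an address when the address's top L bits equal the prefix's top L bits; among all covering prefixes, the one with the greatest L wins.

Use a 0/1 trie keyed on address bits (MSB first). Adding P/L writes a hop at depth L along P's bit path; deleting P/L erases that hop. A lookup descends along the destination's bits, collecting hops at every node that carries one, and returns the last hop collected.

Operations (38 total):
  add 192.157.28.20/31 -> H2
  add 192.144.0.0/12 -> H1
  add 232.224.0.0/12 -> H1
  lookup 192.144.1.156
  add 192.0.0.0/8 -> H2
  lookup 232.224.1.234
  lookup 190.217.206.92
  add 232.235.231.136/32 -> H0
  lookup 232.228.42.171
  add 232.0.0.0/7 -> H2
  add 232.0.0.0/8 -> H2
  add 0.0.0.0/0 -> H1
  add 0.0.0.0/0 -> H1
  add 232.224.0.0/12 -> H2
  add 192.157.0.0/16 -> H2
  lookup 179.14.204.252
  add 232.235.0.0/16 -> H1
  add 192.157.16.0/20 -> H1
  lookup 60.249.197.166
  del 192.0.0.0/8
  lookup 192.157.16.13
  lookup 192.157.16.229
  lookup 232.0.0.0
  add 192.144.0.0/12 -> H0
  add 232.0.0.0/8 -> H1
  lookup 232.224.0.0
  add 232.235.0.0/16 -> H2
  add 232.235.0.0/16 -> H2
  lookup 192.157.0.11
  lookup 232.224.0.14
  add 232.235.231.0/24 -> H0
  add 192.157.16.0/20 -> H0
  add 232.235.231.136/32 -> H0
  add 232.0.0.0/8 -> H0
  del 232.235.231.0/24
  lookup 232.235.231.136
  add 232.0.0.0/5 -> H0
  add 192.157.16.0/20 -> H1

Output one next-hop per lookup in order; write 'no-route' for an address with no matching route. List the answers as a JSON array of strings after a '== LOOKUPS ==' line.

Process each operation:
  add 192.157.28.20/31 -> H2 at depth 31
  add 192.144.0.0/12 -> H1 at depth 12
  add 232.224.0.0/12 -> H1 at depth 12
  Q 192.144.1.156: descend 110000001001 ; hops seen [H1] ; pick H1
  add 192.0.0.0/8 -> H2 at depth 8
  Q 232.224.1.234: descend 111010001110 ; hops seen [H1] ; pick H1
  Q 190.217.206.92: descend 1 ; hops seen [∅] ; pick no-route
  add 232.235.231.136/32 -> H0 at depth 32
  Q 232.228.42.171: descend 111010001110 ; hops seen [H1] ; pick H1
  add 232.0.0.0/7 -> H2 at depth 7
  add 232.0.0.0/8 -> H2 at depth 8
  add 0.0.0.0/0 -> H1 at depth 0
  add 0.0.0.0/0 -> H1 at depth 0
  add 232.224.0.0/12 -> H2 at depth 12
  add 192.157.0.0/16 -> H2 at depth 16
  Q 179.14.204.252: descend 1 ; hops seen [H1] ; pick H1
  add 232.235.0.0/16 -> H1 at depth 16
  add 192.157.16.0/20 -> H1 at depth 20
  Q 60.249.197.166: descend ε ; hops seen [H1] ; pick H1
  del 192.0.0.0/8 (clear depth 8)
  Q 192.157.16.13: descend 11000000100111010001 ; hops seen [H1,H1,H2,H1] ; pick H1
  Q 192.157.16.229: descend 11000000100111010001 ; hops seen [H1,H1,H2,H1] ; pick H1
  Q 232.0.0.0: descend 11101000 ; hops seen [H1,H2,H2] ; pick H2
  add 192.144.0.0/12 -> H0 at depth 12
  add 232.0.0.0/8 -> H1 at depth 8
  Q 232.224.0.0: descend 111010001110 ; hops seen [H1,H2,H1,H2] ; pick H2
  add 232.235.0.0/16 -> H2 at depth 16
  add 232.235.0.0/16 -> H2 at depth 16
  Q 192.157.0.11: descend 1100000010011101000 ; hops seen [H1,H0,H2] ; pick H2
  Q 232.224.0.14: descend 111010001110 ; hops seen [H1,H2,H1,H2] ; pick H2
  add 232.235.231.0/24 -> H0 at depth 24
  add 192.157.16.0/20 -> H0 at depth 20
  add 232.235.231.136/32 -> H0 at depth 32
  add 232.0.0.0/8 -> H0 at depth 8
  del 232.235.231.0/24 (clear depth 24)
  Q 232.235.231.136: descend 11101000111010111110011110001000 ; hops seen [H1,H2,H0,H2,H2,H0] ; pick H0
  add 232.0.0.0/5 -> H0 at depth 5
  add 192.157.16.0/20 -> H1 at depth 20

== LOOKUPS ==
["H1","H1","no-route","H1","H1","H1","H1","H1","H2","H2","H2","H2","H0"]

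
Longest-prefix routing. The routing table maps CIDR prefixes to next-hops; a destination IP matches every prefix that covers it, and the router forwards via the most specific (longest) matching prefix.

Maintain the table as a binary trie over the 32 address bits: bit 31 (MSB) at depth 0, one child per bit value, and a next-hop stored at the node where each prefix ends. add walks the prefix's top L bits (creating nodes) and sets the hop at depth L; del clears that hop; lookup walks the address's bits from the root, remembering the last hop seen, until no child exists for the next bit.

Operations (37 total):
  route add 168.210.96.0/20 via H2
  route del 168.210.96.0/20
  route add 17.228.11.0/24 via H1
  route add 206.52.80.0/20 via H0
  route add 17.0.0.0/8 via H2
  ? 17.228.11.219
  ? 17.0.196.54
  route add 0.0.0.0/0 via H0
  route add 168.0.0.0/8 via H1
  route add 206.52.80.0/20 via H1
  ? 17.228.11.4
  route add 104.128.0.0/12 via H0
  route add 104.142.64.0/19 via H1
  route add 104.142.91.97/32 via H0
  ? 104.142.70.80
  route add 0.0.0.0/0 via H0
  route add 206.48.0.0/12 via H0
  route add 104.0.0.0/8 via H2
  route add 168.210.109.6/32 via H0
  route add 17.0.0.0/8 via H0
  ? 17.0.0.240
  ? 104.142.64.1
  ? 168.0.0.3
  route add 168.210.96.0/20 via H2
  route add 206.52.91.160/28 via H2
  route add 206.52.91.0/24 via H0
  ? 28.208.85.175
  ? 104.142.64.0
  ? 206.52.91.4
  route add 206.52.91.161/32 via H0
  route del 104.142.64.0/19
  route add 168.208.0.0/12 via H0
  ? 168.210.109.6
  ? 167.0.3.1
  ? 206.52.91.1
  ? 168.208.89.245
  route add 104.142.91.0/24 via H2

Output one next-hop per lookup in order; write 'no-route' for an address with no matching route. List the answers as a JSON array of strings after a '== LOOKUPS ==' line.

Trace:
  + 168.210.96.0/20 (H2) depth=20
  del 168.210.96.0/20 (clear depth 20)
  + 17.228.11.0/24 (H1) depth=24
  + 206.52.80.0/20 (H0) depth=20
  + 17.0.0.0/8 (H2) depth=8
  ? 17.228.11.219  path d0:-→d1:-→d2:-→d3:-→d4:-→d5:-→d6:-→d7:-→d8:H2→d9:-→d10:-→d11:-→d12:-→d13:-→d14:-→d15:-→d16:-→d17:-→d18:-→d19:-→d20:-→d21:-→d22:-→d23:-→d24:H1  best=H1
  ? 17.0.196.54  path d0:-→d1:-→d2:-→d3:-→d4:-→d5:-→d6:-→d7:-→d8:H2  best=H2
  + 0.0.0.0/0 (H0) depth=0
  + 168.0.0.0/8 (H1) depth=8
  + 206.52.80.0/20 (H1) depth=20
  ? 17.228.11.4  path d0:H0→d1:-→d2:-→d3:-→d4:-→d5:-→d6:-→d7:-→d8:H2→d9:-→d10:-→d11:-→d12:-→d13:-→d14:-→d15:-→d16:-→d17:-→d18:-→d19:-→d20:-→d21:-→d22:-→d23:-→d24:H1  best=H1
  + 104.128.0.0/12 (H0) depth=12
  + 104.142.64.0/19 (H1) depth=19
  + 104.142.91.97/32 (H0) depth=32
  ? 104.142.70.80  path d0:H0→d1:-→d2:-→d3:-→d4:-→d5:-→d6:-→d7:-→d8:-→d9:-→d10:-→d11:-→d12:H0→d13:-→d14:-→d15:-→d16:-→d17:-→d18:-→d19:H1  best=H1
  + 0.0.0.0/0 (H0) depth=0
  + 206.48.0.0/12 (H0) depth=12
  + 104.0.0.0/8 (H2) depth=8
  + 168.210.109.6/32 (H0) depth=32
  + 17.0.0.0/8 (H0) depth=8
  ? 17.0.0.240  path d0:H0→d1:-→d2:-→d3:-→d4:-→d5:-→d6:-→d7:-→d8:H0  best=H0
  ? 104.142.64.1  path d0:H0→d1:-→d2:-→d3:-→d4:-→d5:-→d6:-→d7:-→d8:H2→d9:-→d10:-→d11:-→d12:H0→d13:-→d14:-→d15:-→d16:-→d17:-→d18:-→d19:H1  best=H1
  ? 168.0.0.3  path d0:H0→d1:-→d2:-→d3:-→d4:-→d5:-→d6:-→d7:-→d8:H1  best=H1
  + 168.210.96.0/20 (H2) depth=20
  + 206.52.91.160/28 (H2) depth=28
  + 206.52.91.0/24 (H0) depth=24
  ? 28.208.85.175  path d0:H0→d1:-→d2:-→d3:-→d4:-  best=H0
  ? 104.142.64.0  path d0:H0→d1:-→d2:-→d3:-→d4:-→d5:-→d6:-→d7:-→d8:H2→d9:-→d10:-→d11:-→d12:H0→d13:-→d14:-→d15:-→d16:-→d17:-→d18:-→d19:H1  best=H1
  ? 206.52.91.4  path d0:H0→d1:-→d2:-→d3:-→d4:-→d5:-→d6:-→d7:-→d8:-→d9:-→d10:-→d11:-→d12:H0→d13:-→d14:-→d15:-→d16:-→d17:-→d18:-→d19:-→d20:H1→d21:-→d22:-→d23:-→d24:H0  best=H0
  + 206.52.91.161/32 (H0) depth=32
  del 104.142.64.0/19 (clear depth 19)
  + 168.208.0.0/12 (H0) depth=12
  ? 168.210.109.6  path d0:H0→d1:-→d2:-→d3:-→d4:-→d5:-→d6:-→d7:-→d8:H1→d9:-→d10:-→d11:-→d12:H0→d13:-→d14:-→d15:-→d16:-→d17:-→d18:-→d19:-→d20:H2→d21:-→d22:-→d23:-→d24:-→d25:-→d26:-→d27:-→d28:-→d29:-→d30:-→d31:-→d32:H0  best=H0
  ? 167.0.3.1  path d0:H0→d1:-→d2:-→d3:-→d4:-  best=H0
  ? 206.52.91.1  path d0:H0→d1:-→d2:-→d3:-→d4:-→d5:-→d6:-→d7:-→d8:-→d9:-→d10:-→d11:-→d12:H0→d13:-→d14:-→d15:-→d16:-→d17:-→d18:-→d19:-→d20:H1→d21:-→d22:-→d23:-→d24:H0  best=H0
  ? 168.208.89.245  path d0:H0→d1:-→d2:-→d3:-→d4:-→d5:-→d6:-→d7:-→d8:H1→d9:-→d10:-→d11:-→d12:H0→d13:-→d14:-  best=H0
  + 104.142.91.0/24 (H2) depth=24

== LOOKUPS ==
["H1","H2","H1","H1","H0","H1","H1","H0","H1","H0","H0","H0","H0","H0"]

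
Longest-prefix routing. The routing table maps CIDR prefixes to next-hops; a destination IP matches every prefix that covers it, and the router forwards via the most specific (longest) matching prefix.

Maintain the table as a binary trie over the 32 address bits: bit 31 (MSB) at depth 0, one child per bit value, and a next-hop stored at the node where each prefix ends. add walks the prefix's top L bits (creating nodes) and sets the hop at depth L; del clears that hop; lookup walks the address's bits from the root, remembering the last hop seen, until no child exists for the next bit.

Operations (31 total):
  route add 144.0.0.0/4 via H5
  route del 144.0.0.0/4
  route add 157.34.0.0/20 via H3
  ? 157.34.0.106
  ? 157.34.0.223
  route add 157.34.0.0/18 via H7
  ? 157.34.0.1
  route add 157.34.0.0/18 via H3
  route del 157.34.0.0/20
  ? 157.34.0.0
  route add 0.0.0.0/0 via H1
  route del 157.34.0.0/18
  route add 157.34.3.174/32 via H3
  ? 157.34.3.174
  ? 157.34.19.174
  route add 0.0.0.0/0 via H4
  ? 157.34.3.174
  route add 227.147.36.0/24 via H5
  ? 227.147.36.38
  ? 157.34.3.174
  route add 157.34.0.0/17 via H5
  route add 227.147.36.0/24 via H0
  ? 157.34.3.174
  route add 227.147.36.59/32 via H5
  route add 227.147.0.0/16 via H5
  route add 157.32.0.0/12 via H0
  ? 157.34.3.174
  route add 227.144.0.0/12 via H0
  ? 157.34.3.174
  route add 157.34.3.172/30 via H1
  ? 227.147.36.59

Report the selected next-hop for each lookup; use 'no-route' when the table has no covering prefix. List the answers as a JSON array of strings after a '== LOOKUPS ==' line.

Apply in order:
  + 144.0.0.0/4 (H5) depth=4
  - 144.0.0.0/4 clear@4
  + 157.34.0.0/20 (H3) depth=20
  ? 157.34.0.106  path d0:-→d1:-→d2:-→d3:-→d4:-→d5:-→d6:-→d7:-→d8:-→d9:-→d10:-→d11:-→d12:-→d13:-→d14:-→d15:-→d16:-→d17:-→d18:-→d19:-→d20:H3  best=H3
  ? 157.34.0.223  path d0:-→d1:-→d2:-→d3:-→d4:-→d5:-→d6:-→d7:-→d8:-→d9:-→d10:-→d11:-→d12:-→d13:-→d14:-→d15:-→d16:-→d17:-→d18:-→d19:-→d20:H3  best=H3
  + 157.34.0.0/18 (H7) depth=18
  ? 157.34.0.1  path d0:-→d1:-→d2:-→d3:-→d4:-→d5:-→d6:-→d7:-→d8:-→d9:-→d10:-→d11:-→d12:-→d13:-→d14:-→d15:-→d16:-→d17:-→d18:H7→d19:-→d20:H3  best=H3
  + 157.34.0.0/18 (H3) depth=18
  - 157.34.0.0/20 clear@20
  ? 157.34.0.0  path d0:-→d1:-→d2:-→d3:-→d4:-→d5:-→d6:-→d7:-→d8:-→d9:-→d10:-→d11:-→d12:-→d13:-→d14:-→d15:-→d16:-→d17:-→d18:H3→d19:-→d20:-  best=H3
  + 0.0.0.0/0 (H1) depth=0
  - 157.34.0.0/18 clear@18
  + 157.34.3.174/32 (H3) depth=32
  ? 157.34.3.174  path d0:H1→d1:-→d2:-→d3:-→d4:-→d5:-→d6:-→d7:-→d8:-→d9:-→d10:-→d11:-→d12:-→d13:-→d14:-→d15:-→d16:-→d17:-→d18:-→d19:-→d20:-→d21:-→d22:-→d23:-→d24:-→d25:-→d26:-→d27:-→d28:-→d29:-→d30:-→d31:-→d32:H3  best=H3
  ? 157.34.19.174  path d0:H1→d1:-→d2:-→d3:-→d4:-→d5:-→d6:-→d7:-→d8:-→d9:-→d10:-→d11:-→d12:-→d13:-→d14:-→d15:-→d16:-→d17:-→d18:-→d19:-  best=H1
  + 0.0.0.0/0 (H4) depth=0
  ? 157.34.3.174  path d0:H4→d1:-→d2:-→d3:-→d4:-→d5:-→d6:-→d7:-→d8:-→d9:-→d10:-→d11:-→d12:-→d13:-→d14:-→d15:-→d16:-→d17:-→d18:-→d19:-→d20:-→d21:-→d22:-→d23:-→d24:-→d25:-→d26:-→d27:-→d28:-→d29:-→d30:-→d31:-→d32:H3  best=H3
  + 227.147.36.0/24 (H5) depth=24
  ? 227.147.36.38  path d0:H4→d1:-→d2:-→d3:-→d4:-→d5:-→d6:-→d7:-→d8:-→d9:-→d10:-→d11:-→d12:-→d13:-→d14:-→d15:-→d16:-→d17:-→d18:-→d19:-→d20:-→d21:-→d22:-→d23:-→d24:H5  best=H5
  ? 157.34.3.174  path d0:H4→d1:-→d2:-→d3:-→d4:-→d5:-→d6:-→d7:-→d8:-→d9:-→d10:-→d11:-→d12:-→d13:-→d14:-→d15:-→d16:-→d17:-→d18:-→d19:-→d20:-→d21:-→d22:-→d23:-→d24:-→d25:-→d26:-→d27:-→d28:-→d29:-→d30:-→d31:-→d32:H3  best=H3
  + 157.34.0.0/17 (H5) depth=17
  + 227.147.36.0/24 (H0) depth=24
  ? 157.34.3.174  path d0:H4→d1:-→d2:-→d3:-→d4:-→d5:-→d6:-→d7:-→d8:-→d9:-→d10:-→d11:-→d12:-→d13:-→d14:-→d15:-→d16:-→d17:H5→d18:-→d19:-→d20:-→d21:-→d22:-→d23:-→d24:-→d25:-→d26:-→d27:-→d28:-→d29:-→d30:-→d31:-→d32:H3  best=H3
  + 227.147.36.59/32 (H5) depth=32
  + 227.147.0.0/16 (H5) depth=16
  + 157.32.0.0/12 (H0) depth=12
  ? 157.34.3.174  path d0:H4→d1:-→d2:-→d3:-→d4:-→d5:-→d6:-→d7:-→d8:-→d9:-→d10:-→d11:-→d12:H0→d13:-→d14:-→d15:-→d16:-→d17:H5→d18:-→d19:-→d20:-→d21:-→d22:-→d23:-→d24:-→d25:-→d26:-→d27:-→d28:-→d29:-→d30:-→d31:-→d32:H3  best=H3
  + 227.144.0.0/12 (H0) depth=12
  ? 157.34.3.174  path d0:H4→d1:-→d2:-→d3:-→d4:-→d5:-→d6:-→d7:-→d8:-→d9:-→d10:-→d11:-→d12:H0→d13:-→d14:-→d15:-→d16:-→d17:H5→d18:-→d19:-→d20:-→d21:-→d22:-→d23:-→d24:-→d25:-→d26:-→d27:-→d28:-→d29:-→d30:-→d31:-→d32:H3  best=H3
  + 157.34.3.172/30 (H1) depth=30
  ? 227.147.36.59  path d0:H4→d1:-→d2:-→d3:-→d4:-→d5:-→d6:-→d7:-→d8:-→d9:-→d10:-→d11:-→d12:H0→d13:-→d14:-→d15:-→d16:H5→d17:-→d18:-→d19:-→d20:-→d21:-→d22:-→d23:-→d24:H0→d25:-→d26:-→d27:-→d28:-→d29:-→d30:-→d31:-→d32:H5  best=H5

== LOOKUPS ==
["H3","H3","H3","H3","H3","H1","H3","H5","H3","H3","H3","H3","H5"]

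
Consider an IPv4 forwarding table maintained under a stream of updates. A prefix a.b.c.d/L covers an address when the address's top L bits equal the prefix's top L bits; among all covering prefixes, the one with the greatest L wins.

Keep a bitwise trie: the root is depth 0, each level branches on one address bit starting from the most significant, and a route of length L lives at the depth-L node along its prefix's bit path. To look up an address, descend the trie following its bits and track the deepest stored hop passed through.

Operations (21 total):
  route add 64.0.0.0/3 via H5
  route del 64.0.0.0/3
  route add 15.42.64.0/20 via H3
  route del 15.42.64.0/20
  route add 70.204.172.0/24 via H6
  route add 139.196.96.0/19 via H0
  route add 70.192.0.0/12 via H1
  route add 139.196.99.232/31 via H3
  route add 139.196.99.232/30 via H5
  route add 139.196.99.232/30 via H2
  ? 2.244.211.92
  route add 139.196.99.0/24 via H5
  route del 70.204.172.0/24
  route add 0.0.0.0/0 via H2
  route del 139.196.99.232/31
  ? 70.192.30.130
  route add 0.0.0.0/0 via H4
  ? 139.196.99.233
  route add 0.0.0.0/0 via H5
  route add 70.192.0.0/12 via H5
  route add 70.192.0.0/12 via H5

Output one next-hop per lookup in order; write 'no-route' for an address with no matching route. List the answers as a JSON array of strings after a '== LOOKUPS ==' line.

Apply in order:
  + 64.0.0.0/3 (H5) depth=3
  del 64.0.0.0/3 (clear depth 3)
  + 15.42.64.0/20 (H3) depth=20
  del 15.42.64.0/20 (clear depth 20)
  + 70.204.172.0/24 (H6) depth=24
  + 139.196.96.0/19 (H0) depth=19
  + 70.192.0.0/12 (H1) depth=12
  + 139.196.99.232/31 (H3) depth=31
  + 139.196.99.232/30 (H5) depth=30
  + 139.196.99.232/30 (H2) depth=30
  lookup 2.244.211.92: bits 0000 walk d0:-→d1:-→d2:-→d3:-→d4:- -> no-route
  + 139.196.99.0/24 (H5) depth=24
  del 70.204.172.0/24 (clear depth 24)
  + 0.0.0.0/0 (H2) depth=0
  del 139.196.99.232/31 (clear depth 31)
  lookup 70.192.30.130: bits 010001101100 walk d0:H2→d1:-→d2:-→d3:-→d4:-→d5:-→d6:-→d7:-→d8:-→d9:-→d10:-→d11:-→d12:H1 -> H1
  + 0.0.0.0/0 (H4) depth=0
  lookup 139.196.99.233: bits 1000101111000100011000111110100 walk d0:H4→d1:-→d2:-→d3:-→d4:-→d5:-→d6:-→d7:-→d8:-→d9:-→d10:-→d11:-→d12:-→d13:-→d14:-→d15:-→d16:-→d17:-→d18:-→d19:H0→d20:-→d21:-→d22:-→d23:-→d24:H5→d25:-→d26:-→d27:-→d28:-→d29:-→d30:H2→d31:- -> H2
  + 0.0.0.0/0 (H5) depth=0
  + 70.192.0.0/12 (H5) depth=12
  + 70.192.0.0/12 (H5) depth=12

== LOOKUPS ==
["no-route","H1","H2"]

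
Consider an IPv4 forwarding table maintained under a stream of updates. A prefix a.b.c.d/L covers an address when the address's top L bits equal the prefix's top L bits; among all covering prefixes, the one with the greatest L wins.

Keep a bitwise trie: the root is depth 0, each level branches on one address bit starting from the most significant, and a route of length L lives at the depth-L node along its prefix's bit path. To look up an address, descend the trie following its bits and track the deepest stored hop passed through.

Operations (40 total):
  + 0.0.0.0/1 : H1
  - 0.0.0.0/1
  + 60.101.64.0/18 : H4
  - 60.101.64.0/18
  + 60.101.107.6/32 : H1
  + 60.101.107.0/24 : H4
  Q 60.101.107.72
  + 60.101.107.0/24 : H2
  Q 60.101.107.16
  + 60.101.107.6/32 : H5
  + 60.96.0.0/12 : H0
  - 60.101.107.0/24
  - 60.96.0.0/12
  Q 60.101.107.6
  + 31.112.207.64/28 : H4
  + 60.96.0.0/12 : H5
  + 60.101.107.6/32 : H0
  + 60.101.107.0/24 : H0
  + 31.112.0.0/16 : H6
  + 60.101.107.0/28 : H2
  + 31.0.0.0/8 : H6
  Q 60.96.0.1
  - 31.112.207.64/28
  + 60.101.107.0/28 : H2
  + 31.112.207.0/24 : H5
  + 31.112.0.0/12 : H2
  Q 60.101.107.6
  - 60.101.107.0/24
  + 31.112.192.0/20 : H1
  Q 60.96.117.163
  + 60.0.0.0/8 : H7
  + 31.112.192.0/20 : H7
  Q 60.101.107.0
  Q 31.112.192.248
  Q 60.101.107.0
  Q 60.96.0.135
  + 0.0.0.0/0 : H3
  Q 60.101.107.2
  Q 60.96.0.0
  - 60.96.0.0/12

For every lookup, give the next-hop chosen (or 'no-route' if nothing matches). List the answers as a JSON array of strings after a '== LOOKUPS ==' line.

Apply in order:
  add 0.0.0.0/1 -> H1 at depth 1
  - 0.0.0.0/1 clear@1
  add 60.101.64.0/18 -> H4 at depth 18
  - 60.101.64.0/18 clear@18
  add 60.101.107.6/32 -> H1 at depth 32
  add 60.101.107.0/24 -> H4 at depth 24
  Q 60.101.107.72: descend 0011110001100101011010110 ; hops seen [H4] ; pick H4
  add 60.101.107.0/24 -> H2 at depth 24
  Q 60.101.107.16: descend 001111000110010101101011000 ; hops seen [H2] ; pick H2
  add 60.101.107.6/32 -> H5 at depth 32
  add 60.96.0.0/12 -> H0 at depth 12
  - 60.101.107.0/24 clear@24
  - 60.96.0.0/12 clear@12
  Q 60.101.107.6: descend 00111100011001010110101100000110 ; hops seen [H5] ; pick H5
  add 31.112.207.64/28 -> H4 at depth 28
  add 60.96.0.0/12 -> H5 at depth 12
  add 60.101.107.6/32 -> H0 at depth 32
  add 60.101.107.0/24 -> H0 at depth 24
  add 31.112.0.0/16 -> H6 at depth 16
  add 60.101.107.0/28 -> H2 at depth 28
  add 31.0.0.0/8 -> H6 at depth 8
  Q 60.96.0.1: descend 0011110001100 ; hops seen [H5] ; pick H5
  - 31.112.207.64/28 clear@28
  add 60.101.107.0/28 -> H2 at depth 28
  add 31.112.207.0/24 -> H5 at depth 24
  add 31.112.0.0/12 -> H2 at depth 12
  Q 60.101.107.6: descend 00111100011001010110101100000110 ; hops seen [H5,H0,H2,H0] ; pick H0
  - 60.101.107.0/24 clear@24
  add 31.112.192.0/20 -> H1 at depth 20
  Q 60.96.117.163: descend 0011110001100 ; hops seen [H5] ; pick H5
  add 60.0.0.0/8 -> H7 at depth 8
  add 31.112.192.0/20 -> H7 at depth 20
  Q 60.101.107.0: descend 00111100011001010110101100000 ; hops seen [H7,H5,H2] ; pick H2
  Q 31.112.192.248: descend 00011111011100001100 ; hops seen [H6,H2,H6,H7] ; pick H7
  Q 60.101.107.0: descend 00111100011001010110101100000 ; hops seen [H7,H5,H2] ; pick H2
  Q 60.96.0.135: descend 0011110001100 ; hops seen [H7,H5] ; pick H5
  add 0.0.0.0/0 -> H3 at depth 0
  Q 60.101.107.2: descend 00111100011001010110101100000 ; hops seen [H3,H7,H5,H2] ; pick H2
  Q 60.96.0.0: descend 0011110001100 ; hops seen [H3,H7,H5] ; pick H5
  - 60.96.0.0/12 clear@12

== LOOKUPS ==
["H4","H2","H5","H5","H0","H5","H2","H7","H2","H5","H2","H5"]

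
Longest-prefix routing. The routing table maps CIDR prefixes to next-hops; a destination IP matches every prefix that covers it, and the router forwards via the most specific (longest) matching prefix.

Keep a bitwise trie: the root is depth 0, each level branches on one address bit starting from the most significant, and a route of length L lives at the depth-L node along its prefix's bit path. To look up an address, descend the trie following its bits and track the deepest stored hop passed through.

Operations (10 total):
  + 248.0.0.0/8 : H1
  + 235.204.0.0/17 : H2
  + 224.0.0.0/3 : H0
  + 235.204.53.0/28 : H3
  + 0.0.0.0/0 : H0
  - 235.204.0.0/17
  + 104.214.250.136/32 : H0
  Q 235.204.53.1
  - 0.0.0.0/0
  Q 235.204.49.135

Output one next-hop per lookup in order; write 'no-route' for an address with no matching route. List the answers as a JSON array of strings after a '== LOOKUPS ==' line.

Apply in order:
  add 248.0.0.0/8 -> H1 at depth 8
  add 235.204.0.0/17 -> H2 at depth 17
  add 224.0.0.0/3 -> H0 at depth 3
  add 235.204.53.0/28 -> H3 at depth 28
  add 0.0.0.0/0 -> H0 at depth 0
  - 235.204.0.0/17 clear@17
  add 104.214.250.136/32 -> H0 at depth 32
  Q 235.204.53.1: descend 1110101111001100001101010000 ; hops seen [H0,H0,H3] ; pick H3
  - 0.0.0.0/0 clear@0
  Q 235.204.49.135: descend 111010111100110000110 ; hops seen [H0] ; pick H0

== LOOKUPS ==
["H3","H0"]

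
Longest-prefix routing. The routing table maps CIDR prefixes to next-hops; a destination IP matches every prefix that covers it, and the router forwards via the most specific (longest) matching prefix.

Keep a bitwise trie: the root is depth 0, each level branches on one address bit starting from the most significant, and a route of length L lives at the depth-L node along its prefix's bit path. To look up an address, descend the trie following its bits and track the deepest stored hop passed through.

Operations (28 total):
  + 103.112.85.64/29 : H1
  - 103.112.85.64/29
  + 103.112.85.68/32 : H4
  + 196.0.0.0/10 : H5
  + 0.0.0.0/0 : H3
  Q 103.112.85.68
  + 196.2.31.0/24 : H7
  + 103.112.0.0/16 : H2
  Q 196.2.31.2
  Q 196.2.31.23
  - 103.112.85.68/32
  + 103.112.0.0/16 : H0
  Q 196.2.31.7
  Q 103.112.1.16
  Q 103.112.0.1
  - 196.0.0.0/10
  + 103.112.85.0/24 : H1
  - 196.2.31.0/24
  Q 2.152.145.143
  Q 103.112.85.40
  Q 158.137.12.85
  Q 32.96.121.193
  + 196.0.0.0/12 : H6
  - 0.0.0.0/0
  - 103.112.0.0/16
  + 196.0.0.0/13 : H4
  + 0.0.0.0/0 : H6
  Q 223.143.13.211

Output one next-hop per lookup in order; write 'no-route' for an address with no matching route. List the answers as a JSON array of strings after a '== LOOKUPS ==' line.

Apply in order:
  add 103.112.85.64/29 -> H1 at depth 29
  - 103.112.85.64/29 clear@29
  add 103.112.85.68/32 -> H4 at depth 32
  add 196.0.0.0/10 -> H5 at depth 10
  add 0.0.0.0/0 -> H3 at depth 0
  Q 103.112.85.68: descend 01100111011100000101010101000100 ; hops seen [H3,H4] ; pick H4
  add 196.2.31.0/24 -> H7 at depth 24
  add 103.112.0.0/16 -> H2 at depth 16
  Q 196.2.31.2: descend 110001000000001000011111 ; hops seen [H3,H5,H7] ; pick H7
  Q 196.2.31.23: descend 110001000000001000011111 ; hops seen [H3,H5,H7] ; pick H7
  - 103.112.85.68/32 clear@32
  add 103.112.0.0/16 -> H0 at depth 16
  Q 196.2.31.7: descend 110001000000001000011111 ; hops seen [H3,H5,H7] ; pick H7
  Q 103.112.1.16: descend 01100111011100000 ; hops seen [H3,H0] ; pick H0
  Q 103.112.0.1: descend 01100111011100000 ; hops seen [H3,H0] ; pick H0
  - 196.0.0.0/10 clear@10
  add 103.112.85.0/24 -> H1 at depth 24
  - 196.2.31.0/24 clear@24
  Q 2.152.145.143: descend 0 ; hops seen [H3] ; pick H3
  Q 103.112.85.40: descend 0110011101110000010101010 ; hops seen [H3,H0,H1] ; pick H1
  Q 158.137.12.85: descend 1 ; hops seen [H3] ; pick H3
  Q 32.96.121.193: descend 0 ; hops seen [H3] ; pick H3
  add 196.0.0.0/12 -> H6 at depth 12
  - 0.0.0.0/0 clear@0
  - 103.112.0.0/16 clear@16
  add 196.0.0.0/13 -> H4 at depth 13
  add 0.0.0.0/0 -> H6 at depth 0
  Q 223.143.13.211: descend 110 ; hops seen [H6] ; pick H6

== LOOKUPS ==
["H4","H7","H7","H7","H0","H0","H3","H1","H3","H3","H6"]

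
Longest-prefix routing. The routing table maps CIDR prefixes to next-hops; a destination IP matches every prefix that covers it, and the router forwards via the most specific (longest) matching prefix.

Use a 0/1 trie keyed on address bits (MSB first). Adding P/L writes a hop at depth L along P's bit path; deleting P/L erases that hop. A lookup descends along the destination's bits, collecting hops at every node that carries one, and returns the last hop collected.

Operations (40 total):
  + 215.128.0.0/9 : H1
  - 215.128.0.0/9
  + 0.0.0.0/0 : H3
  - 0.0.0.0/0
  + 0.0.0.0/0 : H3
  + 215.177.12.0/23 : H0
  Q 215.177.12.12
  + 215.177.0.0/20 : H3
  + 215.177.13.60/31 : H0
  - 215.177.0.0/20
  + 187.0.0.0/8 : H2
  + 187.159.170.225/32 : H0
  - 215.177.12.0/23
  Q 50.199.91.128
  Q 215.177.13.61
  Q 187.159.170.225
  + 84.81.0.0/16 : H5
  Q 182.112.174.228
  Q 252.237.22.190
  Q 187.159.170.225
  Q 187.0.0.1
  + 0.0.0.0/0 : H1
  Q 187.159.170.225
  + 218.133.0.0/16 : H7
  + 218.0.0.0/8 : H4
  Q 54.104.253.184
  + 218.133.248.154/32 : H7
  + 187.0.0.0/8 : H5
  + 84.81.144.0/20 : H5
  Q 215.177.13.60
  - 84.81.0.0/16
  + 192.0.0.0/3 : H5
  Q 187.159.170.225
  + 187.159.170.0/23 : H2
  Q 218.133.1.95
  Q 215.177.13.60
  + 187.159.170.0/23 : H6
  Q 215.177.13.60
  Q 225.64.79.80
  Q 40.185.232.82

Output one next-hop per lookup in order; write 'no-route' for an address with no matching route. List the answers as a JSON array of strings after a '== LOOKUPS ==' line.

Apply in order:
  + 215.128.0.0/9 (H1) depth=9
  - 215.128.0.0/9 clear@9
  + 0.0.0.0/0 (H3) depth=0
  - 0.0.0.0/0 clear@0
  + 0.0.0.0/0 (H3) depth=0
  + 215.177.12.0/23 (H0) depth=23
  Q 215.177.12.12: descend 11010111101100010000110 ; hops seen [H3,H0] ; pick H0
  + 215.177.0.0/20 (H3) depth=20
  + 215.177.13.60/31 (H0) depth=31
  - 215.177.0.0/20 clear@20
  + 187.0.0.0/8 (H2) depth=8
  + 187.159.170.225/32 (H0) depth=32
  - 215.177.12.0/23 clear@23
  Q 50.199.91.128: descend ε ; hops seen [H3] ; pick H3
  Q 215.177.13.61: descend 1101011110110001000011010011110 ; hops seen [H3,H0] ; pick H0
  Q 187.159.170.225: descend 10111011100111111010101011100001 ; hops seen [H3,H2,H0] ; pick H0
  + 84.81.0.0/16 (H5) depth=16
  Q 182.112.174.228: descend 1011 ; hops seen [H3] ; pick H3
  Q 252.237.22.190: descend 11 ; hops seen [H3] ; pick H3
  Q 187.159.170.225: descend 10111011100111111010101011100001 ; hops seen [H3,H2,H0] ; pick H0
  Q 187.0.0.1: descend 10111011 ; hops seen [H3,H2] ; pick H2
  + 0.0.0.0/0 (H1) depth=0
  Q 187.159.170.225: descend 10111011100111111010101011100001 ; hops seen [H1,H2,H0] ; pick H0
  + 218.133.0.0/16 (H7) depth=16
  + 218.0.0.0/8 (H4) depth=8
  Q 54.104.253.184: descend 0 ; hops seen [H1] ; pick H1
  + 218.133.248.154/32 (H7) depth=32
  + 187.0.0.0/8 (H5) depth=8
  + 84.81.144.0/20 (H5) depth=20
  Q 215.177.13.60: descend 1101011110110001000011010011110 ; hops seen [H1,H0] ; pick H0
  - 84.81.0.0/16 clear@16
  + 192.0.0.0/3 (H5) depth=3
  Q 187.159.170.225: descend 10111011100111111010101011100001 ; hops seen [H1,H5,H0] ; pick H0
  + 187.159.170.0/23 (H2) depth=23
  Q 218.133.1.95: descend 1101101010000101 ; hops seen [H1,H5,H4,H7] ; pick H7
  Q 215.177.13.60: descend 1101011110110001000011010011110 ; hops seen [H1,H5,H0] ; pick H0
  + 187.159.170.0/23 (H6) depth=23
  Q 215.177.13.60: descend 1101011110110001000011010011110 ; hops seen [H1,H5,H0] ; pick H0
  Q 225.64.79.80: descend 11 ; hops seen [H1] ; pick H1
  Q 40.185.232.82: descend 0 ; hops seen [H1] ; pick H1

== LOOKUPS ==
["H0","H3","H0","H0","H3","H3","H0","H2","H0","H1","H0","H0","H7","H0","H0","H1","H1"]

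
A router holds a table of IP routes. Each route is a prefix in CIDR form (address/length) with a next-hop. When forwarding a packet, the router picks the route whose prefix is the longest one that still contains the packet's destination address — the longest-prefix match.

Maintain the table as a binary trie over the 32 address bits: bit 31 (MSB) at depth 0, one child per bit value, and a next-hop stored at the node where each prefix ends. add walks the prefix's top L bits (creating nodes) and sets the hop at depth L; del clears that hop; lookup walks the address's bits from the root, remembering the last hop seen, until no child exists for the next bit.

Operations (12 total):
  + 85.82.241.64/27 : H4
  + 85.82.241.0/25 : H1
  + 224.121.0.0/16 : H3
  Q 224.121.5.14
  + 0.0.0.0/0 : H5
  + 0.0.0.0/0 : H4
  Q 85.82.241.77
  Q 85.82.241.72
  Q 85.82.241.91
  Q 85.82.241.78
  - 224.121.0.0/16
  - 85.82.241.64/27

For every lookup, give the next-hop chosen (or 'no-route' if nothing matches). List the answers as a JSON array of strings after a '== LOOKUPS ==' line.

Trace:
  + 85.82.241.64/27 (H4) depth=27
  + 85.82.241.0/25 (H1) depth=25
  + 224.121.0.0/16 (H3) depth=16
  lookup 224.121.5.14: bits 1110000001111001 walk d0:-→d1:-→d2:-→d3:-→d4:-→d5:-→d6:-→d7:-→d8:-→d9:-→d10:-→d11:-→d12:-→d13:-→d14:-→d15:-→d16:H3 -> H3
  + 0.0.0.0/0 (H5) depth=0
  + 0.0.0.0/0 (H4) depth=0
  lookup 85.82.241.77: bits 010101010101001011110001010 walk d0:H4→d1:-→d2:-→d3:-→d4:-→d5:-→d6:-→d7:-→d8:-→d9:-→d10:-→d11:-→d12:-→d13:-→d14:-→d15:-→d16:-→d17:-→d18:-→d19:-→d20:-→d21:-→d22:-→d23:-→d24:-→d25:H1→d26:-→d27:H4 -> H4
  lookup 85.82.241.72: bits 010101010101001011110001010 walk d0:H4→d1:-→d2:-→d3:-→d4:-→d5:-→d6:-→d7:-→d8:-→d9:-→d10:-→d11:-→d12:-→d13:-→d14:-→d15:-→d16:-→d17:-→d18:-→d19:-→d20:-→d21:-→d22:-→d23:-→d24:-→d25:H1→d26:-→d27:H4 -> H4
  lookup 85.82.241.91: bits 010101010101001011110001010 walk d0:H4→d1:-→d2:-→d3:-→d4:-→d5:-→d6:-→d7:-→d8:-→d9:-→d10:-→d11:-→d12:-→d13:-→d14:-→d15:-→d16:-→d17:-→d18:-→d19:-→d20:-→d21:-→d22:-→d23:-→d24:-→d25:H1→d26:-→d27:H4 -> H4
  lookup 85.82.241.78: bits 010101010101001011110001010 walk d0:H4→d1:-→d2:-→d3:-→d4:-→d5:-→d6:-→d7:-→d8:-→d9:-→d10:-→d11:-→d12:-→d13:-→d14:-→d15:-→d16:-→d17:-→d18:-→d19:-→d20:-→d21:-→d22:-→d23:-→d24:-→d25:H1→d26:-→d27:H4 -> H4
  del 224.121.0.0/16 (clear depth 16)
  del 85.82.241.64/27 (clear depth 27)

== LOOKUPS ==
["H3","H4","H4","H4","H4"]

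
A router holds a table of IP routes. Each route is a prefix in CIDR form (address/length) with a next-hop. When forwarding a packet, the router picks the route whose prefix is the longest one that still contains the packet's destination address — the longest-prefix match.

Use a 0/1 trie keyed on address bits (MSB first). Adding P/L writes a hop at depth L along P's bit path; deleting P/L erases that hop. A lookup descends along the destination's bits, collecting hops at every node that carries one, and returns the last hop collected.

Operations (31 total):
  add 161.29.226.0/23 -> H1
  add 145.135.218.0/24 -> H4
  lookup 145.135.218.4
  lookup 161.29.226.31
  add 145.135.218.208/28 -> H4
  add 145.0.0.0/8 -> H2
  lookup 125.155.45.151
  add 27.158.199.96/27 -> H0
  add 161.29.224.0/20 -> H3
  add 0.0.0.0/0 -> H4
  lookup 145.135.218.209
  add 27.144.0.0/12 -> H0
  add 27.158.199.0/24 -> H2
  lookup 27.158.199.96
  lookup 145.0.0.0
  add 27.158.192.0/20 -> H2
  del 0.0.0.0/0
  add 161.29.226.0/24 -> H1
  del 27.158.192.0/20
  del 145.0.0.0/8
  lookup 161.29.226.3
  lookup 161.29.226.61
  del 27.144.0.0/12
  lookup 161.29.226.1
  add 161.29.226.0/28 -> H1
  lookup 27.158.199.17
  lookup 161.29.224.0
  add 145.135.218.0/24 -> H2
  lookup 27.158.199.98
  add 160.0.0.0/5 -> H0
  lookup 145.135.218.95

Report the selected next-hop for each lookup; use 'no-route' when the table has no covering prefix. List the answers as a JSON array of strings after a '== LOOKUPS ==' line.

Apply in order:
  + 161.29.226.0/23 (H1) depth=23
  + 145.135.218.0/24 (H4) depth=24
  ? 145.135.218.4  path d0:-→d1:-→d2:-→d3:-→d4:-→d5:-→d6:-→d7:-→d8:-→d9:-→d10:-→d11:-→d12:-→d13:-→d14:-→d15:-→d16:-→d17:-→d18:-→d19:-→d20:-→d21:-→d22:-→d23:-→d24:H4  best=H4
  ? 161.29.226.31  path d0:-→d1:-→d2:-→d3:-→d4:-→d5:-→d6:-→d7:-→d8:-→d9:-→d10:-→d11:-→d12:-→d13:-→d14:-→d15:-→d16:-→d17:-→d18:-→d19:-→d20:-→d21:-→d22:-→d23:H1  best=H1
  + 145.135.218.208/28 (H4) depth=28
  + 145.0.0.0/8 (H2) depth=8
  ? 125.155.45.151  path d0:-  best=no-route
  + 27.158.199.96/27 (H0) depth=27
  + 161.29.224.0/20 (H3) depth=20
  + 0.0.0.0/0 (H4) depth=0
  ? 145.135.218.209  path d0:H4→d1:-→d2:-→d3:-→d4:-→d5:-→d6:-→d7:-→d8:H2→d9:-→d10:-→d11:-→d12:-→d13:-→d14:-→d15:-→d16:-→d17:-→d18:-→d19:-→d20:-→d21:-→d22:-→d23:-→d24:H4→d25:-→d26:-→d27:-→d28:H4  best=H4
  + 27.144.0.0/12 (H0) depth=12
  + 27.158.199.0/24 (H2) depth=24
  ? 27.158.199.96  path d0:H4→d1:-→d2:-→d3:-→d4:-→d5:-→d6:-→d7:-→d8:-→d9:-→d10:-→d11:-→d12:H0→d13:-→d14:-→d15:-→d16:-→d17:-→d18:-→d19:-→d20:-→d21:-→d22:-→d23:-→d24:H2→d25:-→d26:-→d27:H0  best=H0
  ? 145.0.0.0  path d0:H4→d1:-→d2:-→d3:-→d4:-→d5:-→d6:-→d7:-→d8:H2  best=H2
  + 27.158.192.0/20 (H2) depth=20
  del 0.0.0.0/0 (clear depth 0)
  + 161.29.226.0/24 (H1) depth=24
  del 27.158.192.0/20 (clear depth 20)
  del 145.0.0.0/8 (clear depth 8)
  ? 161.29.226.3  path d0:-→d1:-→d2:-→d3:-→d4:-→d5:-→d6:-→d7:-→d8:-→d9:-→d10:-→d11:-→d12:-→d13:-→d14:-→d15:-→d16:-→d17:-→d18:-→d19:-→d20:H3→d21:-→d22:-→d23:H1→d24:H1  best=H1
  ? 161.29.226.61  path d0:-→d1:-→d2:-→d3:-→d4:-→d5:-→d6:-→d7:-→d8:-→d9:-→d10:-→d11:-→d12:-→d13:-→d14:-→d15:-→d16:-→d17:-→d18:-→d19:-→d20:H3→d21:-→d22:-→d23:H1→d24:H1  best=H1
  del 27.144.0.0/12 (clear depth 12)
  ? 161.29.226.1  path d0:-→d1:-→d2:-→d3:-→d4:-→d5:-→d6:-→d7:-→d8:-→d9:-→d10:-→d11:-→d12:-→d13:-→d14:-→d15:-→d16:-→d17:-→d18:-→d19:-→d20:H3→d21:-→d22:-→d23:H1→d24:H1  best=H1
  + 161.29.226.0/28 (H1) depth=28
  ? 27.158.199.17  path d0:-→d1:-→d2:-→d3:-→d4:-→d5:-→d6:-→d7:-→d8:-→d9:-→d10:-→d11:-→d12:-→d13:-→d14:-→d15:-→d16:-→d17:-→d18:-→d19:-→d20:-→d21:-→d22:-→d23:-→d24:H2→d25:-  best=H2
  ? 161.29.224.0  path d0:-→d1:-→d2:-→d3:-→d4:-→d5:-→d6:-→d7:-→d8:-→d9:-→d10:-→d11:-→d12:-→d13:-→d14:-→d15:-→d16:-→d17:-→d18:-→d19:-→d20:H3→d21:-→d22:-  best=H3
  + 145.135.218.0/24 (H2) depth=24
  ? 27.158.199.98  path d0:-→d1:-→d2:-→d3:-→d4:-→d5:-→d6:-→d7:-→d8:-→d9:-→d10:-→d11:-→d12:-→d13:-→d14:-→d15:-→d16:-→d17:-→d18:-→d19:-→d20:-→d21:-→d22:-→d23:-→d24:H2→d25:-→d26:-→d27:H0  best=H0
  + 160.0.0.0/5 (H0) depth=5
  ? 145.135.218.95  path d0:-→d1:-→d2:-→d3:-→d4:-→d5:-→d6:-→d7:-→d8:-→d9:-→d10:-→d11:-→d12:-→d13:-→d14:-→d15:-→d16:-→d17:-→d18:-→d19:-→d20:-→d21:-→d22:-→d23:-→d24:H2  best=H2

== LOOKUPS ==
["H4","H1","no-route","H4","H0","H2","H1","H1","H1","H2","H3","H0","H2"]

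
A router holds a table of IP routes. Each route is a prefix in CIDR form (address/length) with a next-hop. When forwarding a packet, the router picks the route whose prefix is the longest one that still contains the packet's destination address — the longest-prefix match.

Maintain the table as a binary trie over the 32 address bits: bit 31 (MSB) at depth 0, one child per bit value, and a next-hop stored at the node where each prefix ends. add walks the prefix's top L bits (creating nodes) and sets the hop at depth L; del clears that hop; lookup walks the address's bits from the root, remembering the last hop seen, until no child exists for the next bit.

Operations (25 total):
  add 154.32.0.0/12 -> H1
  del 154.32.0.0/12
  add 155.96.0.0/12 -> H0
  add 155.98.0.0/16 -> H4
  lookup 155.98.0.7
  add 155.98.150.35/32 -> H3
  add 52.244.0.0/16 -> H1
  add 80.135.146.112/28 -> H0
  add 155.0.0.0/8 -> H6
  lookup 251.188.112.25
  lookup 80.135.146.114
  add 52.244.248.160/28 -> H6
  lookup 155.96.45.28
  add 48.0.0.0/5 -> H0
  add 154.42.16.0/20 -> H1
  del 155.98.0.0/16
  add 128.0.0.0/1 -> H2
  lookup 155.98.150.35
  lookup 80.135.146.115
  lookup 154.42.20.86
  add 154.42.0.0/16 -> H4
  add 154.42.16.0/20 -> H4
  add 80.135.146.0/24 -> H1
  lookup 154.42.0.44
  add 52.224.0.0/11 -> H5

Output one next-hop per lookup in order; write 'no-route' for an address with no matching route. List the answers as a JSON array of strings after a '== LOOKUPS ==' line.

Trace:
  + 154.32.0.0/12 (H1) depth=12
  - 154.32.0.0/12 clear@12
  + 155.96.0.0/12 (H0) depth=12
  + 155.98.0.0/16 (H4) depth=16
  ? 155.98.0.7  path d0:-→d1:-→d2:-→d3:-→d4:-→d5:-→d6:-→d7:-→d8:-→d9:-→d10:-→d11:-→d12:H0→d13:-→d14:-→d15:-→d16:H4  best=H4
  + 155.98.150.35/32 (H3) depth=32
  + 52.244.0.0/16 (H1) depth=16
  + 80.135.146.112/28 (H0) depth=28
  + 155.0.0.0/8 (H6) depth=8
  ? 251.188.112.25  path d0:-→d1:-  best=no-route
  ? 80.135.146.114  path d0:-→d1:-→d2:-→d3:-→d4:-→d5:-→d6:-→d7:-→d8:-→d9:-→d10:-→d11:-→d12:-→d13:-→d14:-→d15:-→d16:-→d17:-→d18:-→d19:-→d20:-→d21:-→d22:-→d23:-→d24:-→d25:-→d26:-→d27:-→d28:H0  best=H0
  + 52.244.248.160/28 (H6) depth=28
  ? 155.96.45.28  path d0:-→d1:-→d2:-→d3:-→d4:-→d5:-→d6:-→d7:-→d8:H6→d9:-→d10:-→d11:-→d12:H0→d13:-→d14:-  best=H0
  + 48.0.0.0/5 (H0) depth=5
  + 154.42.16.0/20 (H1) depth=20
  - 155.98.0.0/16 clear@16
  + 128.0.0.0/1 (H2) depth=1
  ? 155.98.150.35  path d0:-→d1:H2→d2:-→d3:-→d4:-→d5:-→d6:-→d7:-→d8:H6→d9:-→d10:-→d11:-→d12:H0→d13:-→d14:-→d15:-→d16:-→d17:-→d18:-→d19:-→d20:-→d21:-→d22:-→d23:-→d24:-→d25:-→d26:-→d27:-→d28:-→d29:-→d30:-→d31:-→d32:H3  best=H3
  ? 80.135.146.115  path d0:-→d1:-→d2:-→d3:-→d4:-→d5:-→d6:-→d7:-→d8:-→d9:-→d10:-→d11:-→d12:-→d13:-→d14:-→d15:-→d16:-→d17:-→d18:-→d19:-→d20:-→d21:-→d22:-→d23:-→d24:-→d25:-→d26:-→d27:-→d28:H0  best=H0
  ? 154.42.20.86  path d0:-→d1:H2→d2:-→d3:-→d4:-→d5:-→d6:-→d7:-→d8:-→d9:-→d10:-→d11:-→d12:-→d13:-→d14:-→d15:-→d16:-→d17:-→d18:-→d19:-→d20:H1  best=H1
  + 154.42.0.0/16 (H4) depth=16
  + 154.42.16.0/20 (H4) depth=20
  + 80.135.146.0/24 (H1) depth=24
  ? 154.42.0.44  path d0:-→d1:H2→d2:-→d3:-→d4:-→d5:-→d6:-→d7:-→d8:-→d9:-→d10:-→d11:-→d12:-→d13:-→d14:-→d15:-→d16:H4→d17:-→d18:-→d19:-  best=H4
  + 52.224.0.0/11 (H5) depth=11

== LOOKUPS ==
["H4","no-route","H0","H0","H3","H0","H1","H4"]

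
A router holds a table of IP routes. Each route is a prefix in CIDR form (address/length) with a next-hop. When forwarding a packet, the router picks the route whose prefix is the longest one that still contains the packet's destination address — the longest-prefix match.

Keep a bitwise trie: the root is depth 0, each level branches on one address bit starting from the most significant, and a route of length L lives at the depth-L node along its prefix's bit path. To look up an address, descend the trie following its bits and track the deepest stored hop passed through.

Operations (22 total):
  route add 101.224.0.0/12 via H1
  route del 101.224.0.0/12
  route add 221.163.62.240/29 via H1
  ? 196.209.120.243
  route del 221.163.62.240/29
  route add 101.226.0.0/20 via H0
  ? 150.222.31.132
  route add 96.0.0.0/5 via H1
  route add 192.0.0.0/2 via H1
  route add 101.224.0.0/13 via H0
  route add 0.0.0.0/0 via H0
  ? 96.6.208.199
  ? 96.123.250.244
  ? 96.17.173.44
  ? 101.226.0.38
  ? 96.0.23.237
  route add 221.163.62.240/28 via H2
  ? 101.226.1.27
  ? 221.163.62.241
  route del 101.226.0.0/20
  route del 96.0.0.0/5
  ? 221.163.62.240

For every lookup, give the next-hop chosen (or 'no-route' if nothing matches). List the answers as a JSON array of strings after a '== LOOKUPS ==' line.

Process each operation:
  add 101.224.0.0/12 -> H1 at depth 12
  - 101.224.0.0/12 clear@12
  add 221.163.62.240/29 -> H1 at depth 29
  lookup 196.209.120.243: bits 110 walk d0:-→d1:-→d2:-→d3:- -> no-route
  - 221.163.62.240/29 clear@29
  add 101.226.0.0/20 -> H0 at depth 20
  lookup 150.222.31.132: bits 1 walk d0:-→d1:- -> no-route
  add 96.0.0.0/5 -> H1 at depth 5
  add 192.0.0.0/2 -> H1 at depth 2
  add 101.224.0.0/13 -> H0 at depth 13
  add 0.0.0.0/0 -> H0 at depth 0
  lookup 96.6.208.199: bits 01100 walk d0:H0→d1:-→d2:-→d3:-→d4:-→d5:H1 -> H1
  lookup 96.123.250.244: bits 01100 walk d0:H0→d1:-→d2:-→d3:-→d4:-→d5:H1 -> H1
  lookup 96.17.173.44: bits 01100 walk d0:H0→d1:-→d2:-→d3:-→d4:-→d5:H1 -> H1
  lookup 101.226.0.38: bits 01100101111000100000 walk d0:H0→d1:-→d2:-→d3:-→d4:-→d5:H1→d6:-→d7:-→d8:-→d9:-→d10:-→d11:-→d12:-→d13:H0→d14:-→d15:-→d16:-→d17:-→d18:-→d19:-→d20:H0 -> H0
  lookup 96.0.23.237: bits 01100 walk d0:H0→d1:-→d2:-→d3:-→d4:-→d5:H1 -> H1
  add 221.163.62.240/28 -> H2 at depth 28
  lookup 101.226.1.27: bits 01100101111000100000 walk d0:H0→d1:-→d2:-→d3:-→d4:-→d5:H1→d6:-→d7:-→d8:-→d9:-→d10:-→d11:-→d12:-→d13:H0→d14:-→d15:-→d16:-→d17:-→d18:-→d19:-→d20:H0 -> H0
  lookup 221.163.62.241: bits 11011101101000110011111011110 walk d0:H0→d1:-→d2:H1→d3:-→d4:-→d5:-→d6:-→d7:-→d8:-→d9:-→d10:-→d11:-→d12:-→d13:-→d14:-→d15:-→d16:-→d17:-→d18:-→d19:-→d20:-→d21:-→d22:-→d23:-→d24:-→d25:-→d26:-→d27:-→d28:H2→d29:- -> H2
  - 101.226.0.0/20 clear@20
  - 96.0.0.0/5 clear@5
  lookup 221.163.62.240: bits 11011101101000110011111011110 walk d0:H0→d1:-→d2:H1→d3:-→d4:-→d5:-→d6:-→d7:-→d8:-→d9:-→d10:-→d11:-→d12:-→d13:-→d14:-→d15:-→d16:-→d17:-→d18:-→d19:-→d20:-→d21:-→d22:-→d23:-→d24:-→d25:-→d26:-→d27:-→d28:H2→d29:- -> H2

== LOOKUPS ==
["no-route","no-route","H1","H1","H1","H0","H1","H0","H2","H2"]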